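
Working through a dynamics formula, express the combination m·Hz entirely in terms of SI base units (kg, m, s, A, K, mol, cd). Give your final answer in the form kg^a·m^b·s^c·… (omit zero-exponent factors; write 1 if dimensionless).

Hz = 1/s = s⁻¹ (frequency is cycles per second).
Combining: m·Hz = m · s⁻¹ = m·s⁻¹.

m·s⁻¹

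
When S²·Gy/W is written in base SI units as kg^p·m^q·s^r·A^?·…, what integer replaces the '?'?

4

S = 1/Ω (conductance is reciprocal resistance),
    = kg⁻¹·m⁻²·s³·A².
So S² = kg⁻²·m⁻⁴·s⁶·A⁴.
Gy = J/kg (absorbed dose = energy per mass),
    = m²·s⁻².
W = J/s (power = energy per time),
    = kg·m²·s⁻³.
So W⁻¹ = kg⁻¹·m⁻²·s³.
Combining: S²·Gy·W⁻¹ = (kg⁻²·m⁻⁴·s⁶·A⁴) · (m²·s⁻²) · (kg⁻¹·m⁻²·s³) = kg⁻³·m⁻⁴·s⁷·A⁴.
The exponent of A is 4.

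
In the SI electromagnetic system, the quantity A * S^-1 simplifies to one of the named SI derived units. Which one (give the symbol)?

S = kg⁻¹·m⁻²·s³·A².
So S⁻¹ = kg·m²·s⁻³·A⁻².
Combining: A·S⁻¹ = A · (kg·m²·s⁻³·A⁻²) = kg·m²·s⁻³·A⁻¹.
kg·m²·s⁻³·A⁻¹ is the base-SI form of the volt.

V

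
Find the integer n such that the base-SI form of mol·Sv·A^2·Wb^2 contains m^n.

Sv = m²·s⁻².
Wb = kg·m²·s⁻²·A⁻¹.
So Wb² = kg²·m⁴·s⁻⁴·A⁻².
Combining: mol·Sv·A²·Wb² = mol · (m²·s⁻²) · A² · (kg²·m⁴·s⁻⁴·A⁻²) = kg²·m⁶·s⁻⁶·mol.
The exponent of m is 6.

6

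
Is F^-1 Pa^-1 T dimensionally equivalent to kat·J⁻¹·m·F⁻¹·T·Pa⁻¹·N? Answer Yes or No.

No

Left side:
  F = kg⁻¹·m⁻²·s⁴·A².
  So F⁻¹ = kg·m²·s⁻⁴·A⁻².
  Pa = kg·m⁻¹·s⁻².
  So Pa⁻¹ = kg⁻¹·m·s².
  T = kg·s⁻²·A⁻¹.
  Combining: F⁻¹·Pa⁻¹·T = (kg·m²·s⁻⁴·A⁻²) · (kg⁻¹·m·s²) · (kg·s⁻²·A⁻¹) = kg·m³·s⁻⁴·A⁻³.
Right side:
  kat = mol/s = s⁻¹·mol (catalytic activity).
  J = N·m (work = force × distance),
      = kg·m²·s⁻².
  So J⁻¹ = kg⁻¹·m⁻²·s².
  F = C/V (capacitance = charge per voltage),
      = A·s/(kg·m²·s⁻³·A⁻¹) (substituting C and V),
      = kg⁻¹·m⁻²·s⁴·A².
  So F⁻¹ = kg·m²·s⁻⁴·A⁻².
  T = Wb/m² (flux density = flux per area),
      = kg·s⁻²·A⁻¹.
  Pa = N/m² (pressure = force per area),
      = kg·m⁻¹·s⁻².
  So Pa⁻¹ = kg⁻¹·m·s².
  N = kg·m/s² = kg·m·s⁻² (force = mass × acceleration).
  Combining: kat·J⁻¹·m·F⁻¹·T·Pa⁻¹·N = (s⁻¹·mol) · (kg⁻¹·m⁻²·s²) · m · (kg·m²·s⁻⁴·A⁻²) · (kg·s⁻²·A⁻¹) · (kg⁻¹·m·s²) · (kg·m·s⁻²) = kg·m³·s⁻⁵·A⁻³·mol.
Left is kg·m³·s⁻⁴·A⁻³; right is kg·m³·s⁻⁵·A⁻³·mol — different.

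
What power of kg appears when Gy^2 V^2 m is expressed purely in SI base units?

2

Gy = J/kg (absorbed dose = energy per mass),
    = m²·s⁻².
So Gy² = m⁴·s⁻⁴.
V = W/A (potential = power per current),
    = kg·m²·s⁻³·A⁻¹.
So V² = kg²·m⁴·s⁻⁶·A⁻².
Combining: Gy²·V²·m = (m⁴·s⁻⁴) · (kg²·m⁴·s⁻⁶·A⁻²) · m = kg²·m⁹·s⁻¹⁰·A⁻².
The exponent of kg is 2.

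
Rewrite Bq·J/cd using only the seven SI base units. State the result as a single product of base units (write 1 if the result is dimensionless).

kg·m²·s⁻³·cd⁻¹

Bq = 1/s = s⁻¹ (activity is decays per second).
J = N·m (work = force × distance),
    = kg·m²·s⁻².
Combining: cd⁻¹·Bq·J = cd⁻¹ · s⁻¹ · (kg·m²·s⁻²) = kg·m²·s⁻³·cd⁻¹.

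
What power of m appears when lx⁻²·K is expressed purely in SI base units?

lx = m⁻²·cd.
So lx⁻² = m⁴·cd⁻².
Combining: lx⁻²·K = (m⁴·cd⁻²) · K = m⁴·K·cd⁻².
The exponent of m is 4.

4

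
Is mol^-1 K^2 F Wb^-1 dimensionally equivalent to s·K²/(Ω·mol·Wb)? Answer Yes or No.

Yes

Left side:
  F = C/V (capacitance = charge per voltage),
      = A·s/(kg·m²·s⁻³·A⁻¹) (substituting C and V),
      = kg⁻¹·m⁻²·s⁴·A².
  Wb = V·s (flux: a volt is a weber per second),
      = kg·m²·s⁻²·A⁻¹.
  So Wb⁻¹ = kg⁻¹·m⁻²·s²·A.
  Combining: mol⁻¹·K²·F·Wb⁻¹ = mol⁻¹ · K² · (kg⁻¹·m⁻²·s⁴·A²) · (kg⁻¹·m⁻²·s²·A) = kg⁻²·m⁻⁴·s⁶·A³·K²·mol⁻¹.
Right side:
  Ω = kg·m²·s⁻³·A⁻².
  So Ω⁻¹ = kg⁻¹·m⁻²·s³·A².
  Wb = kg·m²·s⁻²·A⁻¹.
  So Wb⁻¹ = kg⁻¹·m⁻²·s²·A.
  Combining: s·Ω⁻¹·mol⁻¹·K²·Wb⁻¹ = s · (kg⁻¹·m⁻²·s³·A²) · mol⁻¹ · K² · (kg⁻¹·m⁻²·s²·A) = kg⁻²·m⁻⁴·s⁶·A³·K²·mol⁻¹.
Both reduce to kg⁻²·m⁻⁴·s⁶·A³·K²·mol⁻¹.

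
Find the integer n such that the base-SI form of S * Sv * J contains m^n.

S = kg⁻¹·m⁻²·s³·A².
Sv = m²·s⁻².
J = kg·m²·s⁻².
Combining: S·Sv·J = (kg⁻¹·m⁻²·s³·A²) · (m²·s⁻²) · (kg·m²·s⁻²) = m²·s⁻¹·A².
The exponent of m is 2.

2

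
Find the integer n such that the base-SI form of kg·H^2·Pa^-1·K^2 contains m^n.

H = kg·m²·s⁻²·A⁻².
So H² = kg²·m⁴·s⁻⁴·A⁻⁴.
Pa = kg·m⁻¹·s⁻².
So Pa⁻¹ = kg⁻¹·m·s².
Combining: kg·H²·Pa⁻¹·K² = kg · (kg²·m⁴·s⁻⁴·A⁻⁴) · (kg⁻¹·m·s²) · K² = kg²·m⁵·s⁻²·A⁻⁴·K².
The exponent of m is 5.

5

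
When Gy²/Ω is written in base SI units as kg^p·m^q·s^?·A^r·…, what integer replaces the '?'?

Ω = kg·m²·s⁻³·A⁻².
So Ω⁻¹ = kg⁻¹·m⁻²·s³·A².
Gy = m²·s⁻².
So Gy² = m⁴·s⁻⁴.
Combining: Ω⁻¹·Gy² = (kg⁻¹·m⁻²·s³·A²) · (m⁴·s⁻⁴) = kg⁻¹·m²·s⁻¹·A².
The exponent of s is -1.

-1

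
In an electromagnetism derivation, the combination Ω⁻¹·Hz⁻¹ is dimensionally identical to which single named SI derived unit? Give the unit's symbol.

Ω = V/A (resistance = voltage per current),
    = kg·m²·s⁻³·A⁻².
So Ω⁻¹ = kg⁻¹·m⁻²·s³·A².
Hz = 1/s = s⁻¹ (frequency is cycles per second).
So Hz⁻¹ = s.
Combining: Ω⁻¹·Hz⁻¹ = (kg⁻¹·m⁻²·s³·A²) · s = kg⁻¹·m⁻²·s⁴·A².
kg⁻¹·m⁻²·s⁴·A² is the base-SI form of the farad.

F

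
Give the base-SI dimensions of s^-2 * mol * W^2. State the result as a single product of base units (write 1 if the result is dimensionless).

W = kg·m²·s⁻³.
So W² = kg²·m⁴·s⁻⁶.
Combining: s⁻²·mol·W² = s⁻² · mol · (kg²·m⁴·s⁻⁶) = kg²·m⁴·s⁻⁸·mol.

kg²·m⁴·s⁻⁸·mol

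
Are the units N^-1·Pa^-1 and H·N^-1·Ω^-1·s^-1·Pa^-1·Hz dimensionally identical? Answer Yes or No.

Left side:
  N = kg·m/s² = kg·m·s⁻² (force = mass × acceleration).
  So N⁻¹ = kg⁻¹·m⁻¹·s².
  Pa = N/m² (pressure = force per area),
      = kg·m⁻¹·s⁻².
  So Pa⁻¹ = kg⁻¹·m·s².
  Combining: N⁻¹·Pa⁻¹ = (kg⁻¹·m⁻¹·s²) · (kg⁻¹·m·s²) = kg⁻²·s⁴.
Right side:
  H = kg·m²·s⁻²·A⁻².
  N = kg·m·s⁻².
  So N⁻¹ = kg⁻¹·m⁻¹·s².
  Ω = kg·m²·s⁻³·A⁻².
  So Ω⁻¹ = kg⁻¹·m⁻²·s³·A².
  Pa = kg·m⁻¹·s⁻².
  So Pa⁻¹ = kg⁻¹·m·s².
  Hz = s⁻¹.
  Combining: H·N⁻¹·Ω⁻¹·s⁻¹·Pa⁻¹·Hz = (kg·m²·s⁻²·A⁻²) · (kg⁻¹·m⁻¹·s²) · (kg⁻¹·m⁻²·s³·A²) · s⁻¹ · (kg⁻¹·m·s²) · s⁻¹ = kg⁻²·s³.
Left is kg⁻²·s⁴; right is kg⁻²·s³ — different.

No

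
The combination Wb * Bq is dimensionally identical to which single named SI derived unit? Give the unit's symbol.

V

Wb = kg·m²·s⁻²·A⁻¹.
Bq = s⁻¹.
Combining: Wb·Bq = (kg·m²·s⁻²·A⁻¹) · s⁻¹ = kg·m²·s⁻³·A⁻¹.
kg·m²·s⁻³·A⁻¹ is the base-SI form of the volt.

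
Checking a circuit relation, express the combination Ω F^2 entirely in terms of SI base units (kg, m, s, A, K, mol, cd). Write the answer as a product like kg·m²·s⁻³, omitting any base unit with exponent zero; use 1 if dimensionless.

kg⁻¹·m⁻²·s⁵·A²

Ω = V/A (resistance = voltage per current),
    = kg·m²·s⁻³·A⁻².
F = C/V (capacitance = charge per voltage),
    = A·s/(kg·m²·s⁻³·A⁻¹) (substituting C and V),
    = kg⁻¹·m⁻²·s⁴·A².
So F² = kg⁻²·m⁻⁴·s⁸·A⁴.
Combining: Ω·F² = (kg·m²·s⁻³·A⁻²) · (kg⁻²·m⁻⁴·s⁸·A⁴) = kg⁻¹·m⁻²·s⁵·A².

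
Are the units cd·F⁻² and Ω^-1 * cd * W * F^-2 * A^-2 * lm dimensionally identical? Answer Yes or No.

No

Left side:
  F = kg⁻¹·m⁻²·s⁴·A².
  So F⁻² = kg²·m⁴·s⁻⁸·A⁻⁴.
  Combining: cd·F⁻² = cd · (kg²·m⁴·s⁻⁸·A⁻⁴) = kg²·m⁴·s⁻⁸·A⁻⁴·cd.
Right side:
  Ω = V/A (resistance = voltage per current),
      = kg·m²·s⁻³·A⁻².
  So Ω⁻¹ = kg⁻¹·m⁻²·s³·A².
  W = J/s (power = energy per time),
      = kg·m²·s⁻³.
  F = C/V (capacitance = charge per voltage),
      = A·s/(kg·m²·s⁻³·A⁻¹) (substituting C and V),
      = kg⁻¹·m⁻²·s⁴·A².
  So F⁻² = kg²·m⁴·s⁻⁸·A⁻⁴.
  lm = cd·sr = cd (luminous flux; sr is dimensionless).
  Combining: Ω⁻¹·cd·W·F⁻²·A⁻²·lm = (kg⁻¹·m⁻²·s³·A²) · cd · (kg·m²·s⁻³) · (kg²·m⁴·s⁻⁸·A⁻⁴) · A⁻² · cd = kg²·m⁴·s⁻⁸·A⁻⁴·cd².
Left is kg²·m⁴·s⁻⁸·A⁻⁴·cd; right is kg²·m⁴·s⁻⁸·A⁻⁴·cd² — different.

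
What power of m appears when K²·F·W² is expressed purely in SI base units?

2

F = C/V (capacitance = charge per voltage),
    = A·s/(kg·m²·s⁻³·A⁻¹) (substituting C and V),
    = kg⁻¹·m⁻²·s⁴·A².
W = J/s (power = energy per time),
    = kg·m²·s⁻³.
So W² = kg²·m⁴·s⁻⁶.
Combining: K²·F·W² = K² · (kg⁻¹·m⁻²·s⁴·A²) · (kg²·m⁴·s⁻⁶) = kg·m²·s⁻²·A²·K².
The exponent of m is 2.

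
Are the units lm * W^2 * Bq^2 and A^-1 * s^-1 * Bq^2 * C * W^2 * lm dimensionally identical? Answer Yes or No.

Left side:
  lm = cd·sr = cd (luminous flux; sr is dimensionless).
  W = J/s (power = energy per time),
      = kg·m²·s⁻³.
  So W² = kg²·m⁴·s⁻⁶.
  Bq = 1/s = s⁻¹ (activity is decays per second).
  So Bq² = s⁻².
  Combining: lm·W²·Bq² = cd · (kg²·m⁴·s⁻⁶) · s⁻² = kg²·m⁴·s⁻⁸·cd.
Right side:
  Bq = 1/s = s⁻¹ (activity is decays per second).
  So Bq² = s⁻².
  C = A·s = s·A (charge = current × time).
  W = J/s (power = energy per time),
      = kg·m²·s⁻³.
  So W² = kg²·m⁴·s⁻⁶.
  lm = cd·sr = cd (luminous flux; sr is dimensionless).
  Combining: A⁻¹·s⁻¹·Bq²·C·W²·lm = A⁻¹ · s⁻¹ · s⁻² · (s·A) · (kg²·m⁴·s⁻⁶) · cd = kg²·m⁴·s⁻⁸·cd.
Both reduce to kg²·m⁴·s⁻⁸·cd.

Yes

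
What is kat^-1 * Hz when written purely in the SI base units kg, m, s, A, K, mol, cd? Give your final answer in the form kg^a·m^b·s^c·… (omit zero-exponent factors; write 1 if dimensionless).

mol⁻¹

kat = mol/s = s⁻¹·mol (catalytic activity).
So kat⁻¹ = s·mol⁻¹.
Hz = 1/s = s⁻¹ (frequency is cycles per second).
Combining: kat⁻¹·Hz = (s·mol⁻¹) · s⁻¹ = mol⁻¹.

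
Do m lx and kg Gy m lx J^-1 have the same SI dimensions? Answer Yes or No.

Left side:
  lx = lm/m² (illuminance = luminous flux per area),
      = m⁻²·cd.
  Combining: m·lx = m · (m⁻²·cd) = m⁻¹·cd.
Right side:
  Gy = m²·s⁻².
  lx = m⁻²·cd.
  J = kg·m²·s⁻².
  So J⁻¹ = kg⁻¹·m⁻²·s².
  Combining: kg·Gy·m·lx·J⁻¹ = kg · (m²·s⁻²) · m · (m⁻²·cd) · (kg⁻¹·m⁻²·s²) = m⁻¹·cd.
Both reduce to m⁻¹·cd.

Yes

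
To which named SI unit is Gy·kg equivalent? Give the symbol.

J

Gy = J/kg (absorbed dose = energy per mass),
    = m²·s⁻².
Combining: Gy·kg = (m²·s⁻²) · kg = kg·m²·s⁻².
kg·m²·s⁻² is the base-SI form of the joule.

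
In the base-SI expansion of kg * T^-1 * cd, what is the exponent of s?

T = kg·s⁻²·A⁻¹.
So T⁻¹ = kg⁻¹·s²·A.
Combining: kg·T⁻¹·cd = kg · (kg⁻¹·s²·A) · cd = s²·A·cd.
The exponent of s is 2.

2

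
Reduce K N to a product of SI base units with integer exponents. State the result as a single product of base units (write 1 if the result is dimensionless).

kg·m·s⁻²·K

N = kg·m·s⁻².
Combining: K·N = K · (kg·m·s⁻²) = kg·m·s⁻²·K.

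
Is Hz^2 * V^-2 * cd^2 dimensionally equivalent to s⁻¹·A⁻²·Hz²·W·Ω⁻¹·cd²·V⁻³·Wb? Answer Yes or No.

Left side:
  Hz = 1/s = s⁻¹ (frequency is cycles per second).
  So Hz² = s⁻².
  V = W/A (potential = power per current),
      = kg·m²·s⁻³·A⁻¹.
  So V⁻² = kg⁻²·m⁻⁴·s⁶·A².
  Combining: Hz²·V⁻²·cd² = s⁻² · (kg⁻²·m⁻⁴·s⁶·A²) · cd² = kg⁻²·m⁻⁴·s⁴·A²·cd².
Right side:
  Hz = s⁻¹.
  So Hz² = s⁻².
  W = kg·m²·s⁻³.
  Ω = kg·m²·s⁻³·A⁻².
  So Ω⁻¹ = kg⁻¹·m⁻²·s³·A².
  V = kg·m²·s⁻³·A⁻¹.
  So V⁻³ = kg⁻³·m⁻⁶·s⁹·A³.
  Wb = kg·m²·s⁻²·A⁻¹.
  Combining: s⁻¹·A⁻²·Hz²·W·Ω⁻¹·cd²·V⁻³·Wb = s⁻¹ · A⁻² · s⁻² · (kg·m²·s⁻³) · (kg⁻¹·m⁻²·s³·A²) · cd² · (kg⁻³·m⁻⁶·s⁹·A³) · (kg·m²·s⁻²·A⁻¹) = kg⁻²·m⁻⁴·s⁴·A²·cd².
Both reduce to kg⁻²·m⁻⁴·s⁴·A²·cd².

Yes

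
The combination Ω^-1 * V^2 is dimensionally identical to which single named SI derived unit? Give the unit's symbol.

Ω = V/A (resistance = voltage per current),
    = kg·m²·s⁻³·A⁻².
So Ω⁻¹ = kg⁻¹·m⁻²·s³·A².
V = W/A (potential = power per current),
    = kg·m²·s⁻³·A⁻¹.
So V² = kg²·m⁴·s⁻⁶·A⁻².
Combining: Ω⁻¹·V² = (kg⁻¹·m⁻²·s³·A²) · (kg²·m⁴·s⁻⁶·A⁻²) = kg·m²·s⁻³.
kg·m²·s⁻³ is the base-SI form of the watt.

W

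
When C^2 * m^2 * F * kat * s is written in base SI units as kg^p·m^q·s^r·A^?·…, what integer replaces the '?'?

C = s·A.
So C² = s²·A².
F = kg⁻¹·m⁻²·s⁴·A².
kat = s⁻¹·mol.
Combining: C²·m²·F·kat·s = (s²·A²) · m² · (kg⁻¹·m⁻²·s⁴·A²) · (s⁻¹·mol) · s = kg⁻¹·s⁶·A⁴·mol.
The exponent of A is 4.

4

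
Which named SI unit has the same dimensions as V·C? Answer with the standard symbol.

V = W/A (potential = power per current),
    = kg·m²·s⁻³·A⁻¹.
C = A·s = s·A (charge = current × time).
Combining: V·C = (kg·m²·s⁻³·A⁻¹) · (s·A) = kg·m²·s⁻².
kg·m²·s⁻² is the base-SI form of the joule.

J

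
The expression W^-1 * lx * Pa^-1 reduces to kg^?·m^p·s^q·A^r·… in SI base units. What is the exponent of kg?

-2

W = kg·m²·s⁻³.
So W⁻¹ = kg⁻¹·m⁻²·s³.
lx = m⁻²·cd.
Pa = kg·m⁻¹·s⁻².
So Pa⁻¹ = kg⁻¹·m·s².
Combining: W⁻¹·lx·Pa⁻¹ = (kg⁻¹·m⁻²·s³) · (m⁻²·cd) · (kg⁻¹·m·s²) = kg⁻²·m⁻³·s⁵·cd.
The exponent of kg is -2.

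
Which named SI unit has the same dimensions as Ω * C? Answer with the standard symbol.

Wb

Ω = V/A (resistance = voltage per current),
    = kg·m²·s⁻³·A⁻².
C = A·s = s·A (charge = current × time).
Combining: Ω·C = (kg·m²·s⁻³·A⁻²) · (s·A) = kg·m²·s⁻²·A⁻¹.
kg·m²·s⁻²·A⁻¹ is the base-SI form of the weber.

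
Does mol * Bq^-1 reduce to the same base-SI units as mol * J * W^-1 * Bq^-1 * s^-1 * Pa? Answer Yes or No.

Left side:
  Bq = 1/s = s⁻¹ (activity is decays per second).
  So Bq⁻¹ = s.
  Combining: mol·Bq⁻¹ = mol · s = s·mol.
Right side:
  J = N·m (work = force × distance),
      = kg·m²·s⁻².
  W = J/s (power = energy per time),
      = kg·m²·s⁻³.
  So W⁻¹ = kg⁻¹·m⁻²·s³.
  Bq = 1/s = s⁻¹ (activity is decays per second).
  So Bq⁻¹ = s.
  Pa = N/m² (pressure = force per area),
      = kg·m⁻¹·s⁻².
  Combining: mol·J·W⁻¹·Bq⁻¹·s⁻¹·Pa = mol · (kg·m²·s⁻²) · (kg⁻¹·m⁻²·s³) · s · s⁻¹ · (kg·m⁻¹·s⁻²) = kg·m⁻¹·s⁻¹·mol.
Left is s·mol; right is kg·m⁻¹·s⁻¹·mol — different.

No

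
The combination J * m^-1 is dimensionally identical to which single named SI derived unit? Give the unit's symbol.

J = N·m (work = force × distance),
    = kg·m²·s⁻².
Combining: J·m⁻¹ = (kg·m²·s⁻²) · m⁻¹ = kg·m·s⁻².
kg·m·s⁻² is the base-SI form of the newton.

N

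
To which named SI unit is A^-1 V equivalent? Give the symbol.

V = W/A (potential = power per current),
    = kg·m²·s⁻³·A⁻¹.
Combining: A⁻¹·V = A⁻¹ · (kg·m²·s⁻³·A⁻¹) = kg·m²·s⁻³·A⁻².
kg·m²·s⁻³·A⁻² is the base-SI form of the ohm.

Ω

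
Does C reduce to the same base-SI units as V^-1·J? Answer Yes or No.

Left side:
  C = A·s = s·A (charge = current × time).
Right side:
  V = W/A (potential = power per current),
      = kg·m²·s⁻³·A⁻¹.
  So V⁻¹ = kg⁻¹·m⁻²·s³·A.
  J = N·m (work = force × distance),
      = kg·m²·s⁻².
  Combining: V⁻¹·J = (kg⁻¹·m⁻²·s³·A) · (kg·m²·s⁻²) = s·A.
Both reduce to s·A.

Yes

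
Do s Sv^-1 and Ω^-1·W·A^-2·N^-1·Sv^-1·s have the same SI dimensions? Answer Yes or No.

Left side:
  Sv = m²·s⁻².
  So Sv⁻¹ = m⁻²·s².
  Combining: s·Sv⁻¹ = s · (m⁻²·s²) = m⁻²·s³.
Right side:
  Ω = kg·m²·s⁻³·A⁻².
  So Ω⁻¹ = kg⁻¹·m⁻²·s³·A².
  W = kg·m²·s⁻³.
  N = kg·m·s⁻².
  So N⁻¹ = kg⁻¹·m⁻¹·s².
  Sv = m²·s⁻².
  So Sv⁻¹ = m⁻²·s².
  Combining: Ω⁻¹·W·A⁻²·N⁻¹·Sv⁻¹·s = (kg⁻¹·m⁻²·s³·A²) · (kg·m²·s⁻³) · A⁻² · (kg⁻¹·m⁻¹·s²) · (m⁻²·s²) · s = kg⁻¹·m⁻³·s⁵.
Left is m⁻²·s³; right is kg⁻¹·m⁻³·s⁵ — different.

No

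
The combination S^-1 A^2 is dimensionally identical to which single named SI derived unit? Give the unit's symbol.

S = 1/Ω (conductance is reciprocal resistance),
    = kg⁻¹·m⁻²·s³·A².
So S⁻¹ = kg·m²·s⁻³·A⁻².
Combining: S⁻¹·A² = (kg·m²·s⁻³·A⁻²) · A² = kg·m²·s⁻³.
kg·m²·s⁻³ is the base-SI form of the watt.

W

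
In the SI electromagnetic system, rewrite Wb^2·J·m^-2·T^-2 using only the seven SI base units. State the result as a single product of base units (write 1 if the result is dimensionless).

kg·m⁴·s⁻²

Wb = kg·m²·s⁻²·A⁻¹.
So Wb² = kg²·m⁴·s⁻⁴·A⁻².
J = kg·m²·s⁻².
T = kg·s⁻²·A⁻¹.
So T⁻² = kg⁻²·s⁴·A².
Combining: Wb²·J·m⁻²·T⁻² = (kg²·m⁴·s⁻⁴·A⁻²) · (kg·m²·s⁻²) · m⁻² · (kg⁻²·s⁴·A²) = kg·m⁴·s⁻².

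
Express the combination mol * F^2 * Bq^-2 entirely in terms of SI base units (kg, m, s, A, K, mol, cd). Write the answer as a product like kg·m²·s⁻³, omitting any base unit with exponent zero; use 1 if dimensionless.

F = C/V (capacitance = charge per voltage),
    = A·s/(kg·m²·s⁻³·A⁻¹) (substituting C and V),
    = kg⁻¹·m⁻²·s⁴·A².
So F² = kg⁻²·m⁻⁴·s⁸·A⁴.
Bq = 1/s = s⁻¹ (activity is decays per second).
So Bq⁻² = s².
Combining: mol·F²·Bq⁻² = mol · (kg⁻²·m⁻⁴·s⁸·A⁴) · s² = kg⁻²·m⁻⁴·s¹⁰·A⁴·mol.

kg⁻²·m⁻⁴·s¹⁰·A⁴·mol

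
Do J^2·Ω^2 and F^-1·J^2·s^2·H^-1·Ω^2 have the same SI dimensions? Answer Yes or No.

Yes

Left side:
  J = N·m (work = force × distance),
      = kg·m²·s⁻².
  So J² = kg²·m⁴·s⁻⁴.
  Ω = V/A (resistance = voltage per current),
      = kg·m²·s⁻³·A⁻².
  So Ω² = kg²·m⁴·s⁻⁶·A⁻⁴.
  Combining: J²·Ω² = (kg²·m⁴·s⁻⁴) · (kg²·m⁴·s⁻⁶·A⁻⁴) = kg⁴·m⁸·s⁻¹⁰·A⁻⁴.
Right side:
  F = kg⁻¹·m⁻²·s⁴·A².
  So F⁻¹ = kg·m²·s⁻⁴·A⁻².
  J = kg·m²·s⁻².
  So J² = kg²·m⁴·s⁻⁴.
  H = kg·m²·s⁻²·A⁻².
  So H⁻¹ = kg⁻¹·m⁻²·s²·A².
  Ω = kg·m²·s⁻³·A⁻².
  So Ω² = kg²·m⁴·s⁻⁶·A⁻⁴.
  Combining: F⁻¹·J²·s²·H⁻¹·Ω² = (kg·m²·s⁻⁴·A⁻²) · (kg²·m⁴·s⁻⁴) · s² · (kg⁻¹·m⁻²·s²·A²) · (kg²·m⁴·s⁻⁶·A⁻⁴) = kg⁴·m⁸·s⁻¹⁰·A⁻⁴.
Both reduce to kg⁴·m⁸·s⁻¹⁰·A⁻⁴.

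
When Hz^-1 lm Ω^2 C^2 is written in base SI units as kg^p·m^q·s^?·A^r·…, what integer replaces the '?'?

-3

Hz = 1/s = s⁻¹ (frequency is cycles per second).
So Hz⁻¹ = s.
lm = cd·sr = cd (luminous flux; sr is dimensionless).
Ω = V/A (resistance = voltage per current),
    = kg·m²·s⁻³·A⁻².
So Ω² = kg²·m⁴·s⁻⁶·A⁻⁴.
C = A·s = s·A (charge = current × time).
So C² = s²·A².
Combining: Hz⁻¹·lm·Ω²·C² = s · cd · (kg²·m⁴·s⁻⁶·A⁻⁴) · (s²·A²) = kg²·m⁴·s⁻³·A⁻²·cd.
The exponent of s is -3.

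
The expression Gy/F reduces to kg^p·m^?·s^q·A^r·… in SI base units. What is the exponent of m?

4

F = kg⁻¹·m⁻²·s⁴·A².
So F⁻¹ = kg·m²·s⁻⁴·A⁻².
Gy = m²·s⁻².
Combining: F⁻¹·Gy = (kg·m²·s⁻⁴·A⁻²) · (m²·s⁻²) = kg·m⁴·s⁻⁶·A⁻².
The exponent of m is 4.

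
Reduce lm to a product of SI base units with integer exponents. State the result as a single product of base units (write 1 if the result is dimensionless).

cd

lm = cd.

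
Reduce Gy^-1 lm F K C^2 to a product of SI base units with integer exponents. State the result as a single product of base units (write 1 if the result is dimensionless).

kg⁻¹·m⁻⁴·s⁸·A⁴·K·cd

Gy = J/kg (absorbed dose = energy per mass),
    = m²·s⁻².
So Gy⁻¹ = m⁻²·s².
lm = cd·sr = cd (luminous flux; sr is dimensionless).
F = C/V (capacitance = charge per voltage),
    = A·s/(kg·m²·s⁻³·A⁻¹) (substituting C and V),
    = kg⁻¹·m⁻²·s⁴·A².
C = A·s = s·A (charge = current × time).
So C² = s²·A².
Combining: Gy⁻¹·lm·F·K·C² = (m⁻²·s²) · cd · (kg⁻¹·m⁻²·s⁴·A²) · K · (s²·A²) = kg⁻¹·m⁻⁴·s⁸·A⁴·K·cd.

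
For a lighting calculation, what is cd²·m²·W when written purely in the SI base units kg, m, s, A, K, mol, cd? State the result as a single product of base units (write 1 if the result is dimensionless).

W = kg·m²·s⁻³.
Combining: cd²·m²·W = cd² · m² · (kg·m²·s⁻³) = kg·m⁴·s⁻³·cd².

kg·m⁴·s⁻³·cd²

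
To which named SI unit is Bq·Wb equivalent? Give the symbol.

Bq = 1/s = s⁻¹ (activity is decays per second).
Wb = V·s (flux: a volt is a weber per second),
    = kg·m²·s⁻²·A⁻¹.
Combining: Bq·Wb = s⁻¹ · (kg·m²·s⁻²·A⁻¹) = kg·m²·s⁻³·A⁻¹.
kg·m²·s⁻³·A⁻¹ is the base-SI form of the volt.

V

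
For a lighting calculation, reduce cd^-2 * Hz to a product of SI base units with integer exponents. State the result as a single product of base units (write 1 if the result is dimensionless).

Hz = s⁻¹.
Combining: cd⁻²·Hz = cd⁻² · s⁻¹ = s⁻¹·cd⁻².

s⁻¹·cd⁻²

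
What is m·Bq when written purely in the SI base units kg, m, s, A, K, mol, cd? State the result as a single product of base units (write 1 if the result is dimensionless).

m·s⁻¹

Bq = 1/s = s⁻¹ (activity is decays per second).
Combining: m·Bq = m · s⁻¹ = m·s⁻¹.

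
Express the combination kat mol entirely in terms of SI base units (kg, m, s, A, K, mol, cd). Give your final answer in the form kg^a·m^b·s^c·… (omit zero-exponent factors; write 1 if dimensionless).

kat = s⁻¹·mol.
Combining: kat·mol = (s⁻¹·mol) · mol = s⁻¹·mol².

s⁻¹·mol²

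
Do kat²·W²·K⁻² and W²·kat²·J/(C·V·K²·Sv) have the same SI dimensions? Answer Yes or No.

No

Left side:
  kat = mol/s = s⁻¹·mol (catalytic activity).
  So kat² = s⁻²·mol².
  W = J/s (power = energy per time),
      = kg·m²·s⁻³.
  So W² = kg²·m⁴·s⁻⁶.
  Combining: kat²·W²·K⁻² = (s⁻²·mol²) · (kg²·m⁴·s⁻⁶) · K⁻² = kg²·m⁴·s⁻⁸·K⁻²·mol².
Right side:
  W = J/s (power = energy per time),
      = kg·m²·s⁻³.
  So W² = kg²·m⁴·s⁻⁶.
  C = A·s = s·A (charge = current × time).
  So C⁻¹ = s⁻¹·A⁻¹.
  V = W/A (potential = power per current),
      = kg·m²·s⁻³·A⁻¹.
  So V⁻¹ = kg⁻¹·m⁻²·s³·A.
  kat = mol/s = s⁻¹·mol (catalytic activity).
  So kat² = s⁻²·mol².
  Sv = J/kg (equivalent dose = energy per mass),
      = m²·s⁻².
  So Sv⁻¹ = m⁻²·s².
  J = N·m (work = force × distance),
      = kg·m²·s⁻².
  Combining: W²·C⁻¹·V⁻¹·K⁻²·kat²·Sv⁻¹·J = (kg²·m⁴·s⁻⁶) · (s⁻¹·A⁻¹) · (kg⁻¹·m⁻²·s³·A) · K⁻² · (s⁻²·mol²) · (m⁻²·s²) · (kg·m²·s⁻²) = kg²·m²·s⁻⁶·K⁻²·mol².
Left is kg²·m⁴·s⁻⁸·K⁻²·mol²; right is kg²·m²·s⁻⁶·K⁻²·mol² — different.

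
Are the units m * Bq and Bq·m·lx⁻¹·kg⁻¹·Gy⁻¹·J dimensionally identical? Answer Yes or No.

No

Left side:
  Bq = s⁻¹.
  Combining: m·Bq = m · s⁻¹ = m·s⁻¹.
Right side:
  Bq = s⁻¹.
  lx = m⁻²·cd.
  So lx⁻¹ = m²·cd⁻¹.
  Gy = m²·s⁻².
  So Gy⁻¹ = m⁻²·s².
  J = kg·m²·s⁻².
  Combining: Bq·m·lx⁻¹·kg⁻¹·Gy⁻¹·J = s⁻¹ · m · (m²·cd⁻¹) · kg⁻¹ · (m⁻²·s²) · (kg·m²·s⁻²) = m³·s⁻¹·cd⁻¹.
Left is m·s⁻¹; right is m³·s⁻¹·cd⁻¹ — different.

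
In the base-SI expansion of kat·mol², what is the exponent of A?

0

kat = mol/s = s⁻¹·mol (catalytic activity).
Combining: kat·mol² = (s⁻¹·mol) · mol² = s⁻¹·mol³.
The exponent of A is 0.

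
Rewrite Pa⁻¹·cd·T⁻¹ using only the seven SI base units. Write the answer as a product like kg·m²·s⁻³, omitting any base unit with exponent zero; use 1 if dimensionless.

Pa = kg·m⁻¹·s⁻².
So Pa⁻¹ = kg⁻¹·m·s².
T = kg·s⁻²·A⁻¹.
So T⁻¹ = kg⁻¹·s²·A.
Combining: Pa⁻¹·cd·T⁻¹ = (kg⁻¹·m·s²) · cd · (kg⁻¹·s²·A) = kg⁻²·m·s⁴·A·cd.

kg⁻²·m·s⁴·A·cd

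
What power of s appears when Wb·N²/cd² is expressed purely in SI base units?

-6

Wb = V·s (flux: a volt is a weber per second),
    = kg·m²·s⁻²·A⁻¹.
N = kg·m/s² = kg·m·s⁻² (force = mass × acceleration).
So N² = kg²·m²·s⁻⁴.
Combining: cd⁻²·Wb·N² = cd⁻² · (kg·m²·s⁻²·A⁻¹) · (kg²·m²·s⁻⁴) = kg³·m⁴·s⁻⁶·A⁻¹·cd⁻².
The exponent of s is -6.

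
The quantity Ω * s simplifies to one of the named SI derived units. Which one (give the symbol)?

H

Ω = V/A (resistance = voltage per current),
    = kg·m²·s⁻³·A⁻².
Combining: Ω·s = (kg·m²·s⁻³·A⁻²) · s = kg·m²·s⁻²·A⁻².
kg·m²·s⁻²·A⁻² is the base-SI form of the henry.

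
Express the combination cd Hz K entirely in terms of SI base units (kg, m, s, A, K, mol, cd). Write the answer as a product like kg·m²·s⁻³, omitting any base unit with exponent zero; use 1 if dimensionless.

s⁻¹·K·cd

Hz = 1/s = s⁻¹ (frequency is cycles per second).
Combining: cd·Hz·K = cd · s⁻¹ · K = s⁻¹·K·cd.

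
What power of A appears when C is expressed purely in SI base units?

1

C = A·s = s·A (charge = current × time).
The exponent of A is 1.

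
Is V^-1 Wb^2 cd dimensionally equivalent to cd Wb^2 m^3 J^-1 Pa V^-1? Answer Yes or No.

Yes

Left side:
  V = W/A (potential = power per current),
      = kg·m²·s⁻³·A⁻¹.
  So V⁻¹ = kg⁻¹·m⁻²·s³·A.
  Wb = V·s (flux: a volt is a weber per second),
      = kg·m²·s⁻²·A⁻¹.
  So Wb² = kg²·m⁴·s⁻⁴·A⁻².
  Combining: V⁻¹·Wb²·cd = (kg⁻¹·m⁻²·s³·A) · (kg²·m⁴·s⁻⁴·A⁻²) · cd = kg·m²·s⁻¹·A⁻¹·cd.
Right side:
  Wb = kg·m²·s⁻²·A⁻¹.
  So Wb² = kg²·m⁴·s⁻⁴·A⁻².
  J = kg·m²·s⁻².
  So J⁻¹ = kg⁻¹·m⁻²·s².
  Pa = kg·m⁻¹·s⁻².
  V = kg·m²·s⁻³·A⁻¹.
  So V⁻¹ = kg⁻¹·m⁻²·s³·A.
  Combining: cd·Wb²·m³·J⁻¹·Pa·V⁻¹ = cd · (kg²·m⁴·s⁻⁴·A⁻²) · m³ · (kg⁻¹·m⁻²·s²) · (kg·m⁻¹·s⁻²) · (kg⁻¹·m⁻²·s³·A) = kg·m²·s⁻¹·A⁻¹·cd.
Both reduce to kg·m²·s⁻¹·A⁻¹·cd.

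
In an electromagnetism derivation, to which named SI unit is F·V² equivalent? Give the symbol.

J

F = C/V (capacitance = charge per voltage),
    = A·s/(kg·m²·s⁻³·A⁻¹) (substituting C and V),
    = kg⁻¹·m⁻²·s⁴·A².
V = W/A (potential = power per current),
    = kg·m²·s⁻³·A⁻¹.
So V² = kg²·m⁴·s⁻⁶·A⁻².
Combining: F·V² = (kg⁻¹·m⁻²·s⁴·A²) · (kg²·m⁴·s⁻⁶·A⁻²) = kg·m²·s⁻².
kg·m²·s⁻² is the base-SI form of the joule.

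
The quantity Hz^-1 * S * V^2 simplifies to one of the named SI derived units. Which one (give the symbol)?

J

Hz = 1/s = s⁻¹ (frequency is cycles per second).
So Hz⁻¹ = s.
S = 1/Ω (conductance is reciprocal resistance),
    = kg⁻¹·m⁻²·s³·A².
V = W/A (potential = power per current),
    = kg·m²·s⁻³·A⁻¹.
So V² = kg²·m⁴·s⁻⁶·A⁻².
Combining: Hz⁻¹·S·V² = s · (kg⁻¹·m⁻²·s³·A²) · (kg²·m⁴·s⁻⁶·A⁻²) = kg·m²·s⁻².
kg·m²·s⁻² is the base-SI form of the joule.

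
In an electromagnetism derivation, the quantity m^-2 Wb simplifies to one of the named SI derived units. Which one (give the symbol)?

T

Wb = kg·m²·s⁻²·A⁻¹.
Combining: m⁻²·Wb = m⁻² · (kg·m²·s⁻²·A⁻¹) = kg·s⁻²·A⁻¹.
kg·s⁻²·A⁻¹ is the base-SI form of the tesla.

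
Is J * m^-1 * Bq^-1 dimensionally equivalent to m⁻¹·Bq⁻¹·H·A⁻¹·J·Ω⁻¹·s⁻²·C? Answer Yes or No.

Left side:
  J = N·m (work = force × distance),
      = kg·m²·s⁻².
  Bq = 1/s = s⁻¹ (activity is decays per second).
  So Bq⁻¹ = s.
  Combining: J·m⁻¹·Bq⁻¹ = (kg·m²·s⁻²) · m⁻¹ · s = kg·m·s⁻¹.
Right side:
  Bq = s⁻¹.
  So Bq⁻¹ = s.
  H = kg·m²·s⁻²·A⁻².
  J = kg·m²·s⁻².
  Ω = kg·m²·s⁻³·A⁻².
  So Ω⁻¹ = kg⁻¹·m⁻²·s³·A².
  C = s·A.
  Combining: m⁻¹·Bq⁻¹·H·A⁻¹·J·Ω⁻¹·s⁻²·C = m⁻¹ · s · (kg·m²·s⁻²·A⁻²) · A⁻¹ · (kg·m²·s⁻²) · (kg⁻¹·m⁻²·s³·A²) · s⁻² · (s·A) = kg·m·s⁻¹.
Both reduce to kg·m·s⁻¹.

Yes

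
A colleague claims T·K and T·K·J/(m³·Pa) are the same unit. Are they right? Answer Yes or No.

Yes

Left side:
  T = Wb/m² (flux density = flux per area),
      = kg·s⁻²·A⁻¹.
  Combining: T·K = (kg·s⁻²·A⁻¹) · K = kg·s⁻²·A⁻¹·K.
Right side:
  T = Wb/m² (flux density = flux per area),
      = kg·s⁻²·A⁻¹.
  Pa = N/m² (pressure = force per area),
      = kg·m⁻¹·s⁻².
  So Pa⁻¹ = kg⁻¹·m·s².
  J = N·m (work = force × distance),
      = kg·m²·s⁻².
  Combining: T·K·m⁻³·Pa⁻¹·J = (kg·s⁻²·A⁻¹) · K · m⁻³ · (kg⁻¹·m·s²) · (kg·m²·s⁻²) = kg·s⁻²·A⁻¹·K.
Both reduce to kg·s⁻²·A⁻¹·K.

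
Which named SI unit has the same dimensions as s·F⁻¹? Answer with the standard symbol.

Ω

F = C/V (capacitance = charge per voltage),
    = A·s/(kg·m²·s⁻³·A⁻¹) (substituting C and V),
    = kg⁻¹·m⁻²·s⁴·A².
So F⁻¹ = kg·m²·s⁻⁴·A⁻².
Combining: s·F⁻¹ = s · (kg·m²·s⁻⁴·A⁻²) = kg·m²·s⁻³·A⁻².
kg·m²·s⁻³·A⁻² is the base-SI form of the ohm.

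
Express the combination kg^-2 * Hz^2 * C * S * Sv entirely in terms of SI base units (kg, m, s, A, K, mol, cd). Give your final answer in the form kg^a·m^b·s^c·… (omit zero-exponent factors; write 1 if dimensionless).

kg⁻³·A³

Hz = 1/s = s⁻¹ (frequency is cycles per second).
So Hz² = s⁻².
C = A·s = s·A (charge = current × time).
S = 1/Ω (conductance is reciprocal resistance),
    = kg⁻¹·m⁻²·s³·A².
Sv = J/kg (equivalent dose = energy per mass),
    = m²·s⁻².
Combining: kg⁻²·Hz²·C·S·Sv = kg⁻² · s⁻² · (s·A) · (kg⁻¹·m⁻²·s³·A²) · (m²·s⁻²) = kg⁻³·A³.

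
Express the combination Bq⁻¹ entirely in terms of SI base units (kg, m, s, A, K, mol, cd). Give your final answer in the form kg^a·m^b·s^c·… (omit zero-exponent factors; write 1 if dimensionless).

s

Bq = s⁻¹.
So Bq⁻¹ = s.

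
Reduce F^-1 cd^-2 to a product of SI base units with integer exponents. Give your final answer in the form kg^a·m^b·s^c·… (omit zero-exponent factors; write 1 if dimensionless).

F = C/V (capacitance = charge per voltage),
    = A·s/(kg·m²·s⁻³·A⁻¹) (substituting C and V),
    = kg⁻¹·m⁻²·s⁴·A².
So F⁻¹ = kg·m²·s⁻⁴·A⁻².
Combining: F⁻¹·cd⁻² = (kg·m²·s⁻⁴·A⁻²) · cd⁻² = kg·m²·s⁻⁴·A⁻²·cd⁻².

kg·m²·s⁻⁴·A⁻²·cd⁻²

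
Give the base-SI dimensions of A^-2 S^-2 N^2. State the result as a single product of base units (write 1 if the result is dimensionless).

kg⁴·m⁶·s⁻¹⁰·A⁻⁶

S = 1/Ω (conductance is reciprocal resistance),
    = kg⁻¹·m⁻²·s³·A².
So S⁻² = kg²·m⁴·s⁻⁶·A⁻⁴.
N = kg·m/s² = kg·m·s⁻² (force = mass × acceleration).
So N² = kg²·m²·s⁻⁴.
Combining: A⁻²·S⁻²·N² = A⁻² · (kg²·m⁴·s⁻⁶·A⁻⁴) · (kg²·m²·s⁻⁴) = kg⁴·m⁶·s⁻¹⁰·A⁻⁶.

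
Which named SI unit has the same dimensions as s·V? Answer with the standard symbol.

Wb

V = kg·m²·s⁻³·A⁻¹.
Combining: s·V = s · (kg·m²·s⁻³·A⁻¹) = kg·m²·s⁻²·A⁻¹.
kg·m²·s⁻²·A⁻¹ is the base-SI form of the weber.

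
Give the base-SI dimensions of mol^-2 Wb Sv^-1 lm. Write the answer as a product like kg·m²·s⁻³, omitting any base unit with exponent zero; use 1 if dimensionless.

Wb = V·s (flux: a volt is a weber per second),
    = kg·m²·s⁻²·A⁻¹.
Sv = J/kg (equivalent dose = energy per mass),
    = m²·s⁻².
So Sv⁻¹ = m⁻²·s².
lm = cd·sr = cd (luminous flux; sr is dimensionless).
Combining: mol⁻²·Wb·Sv⁻¹·lm = mol⁻² · (kg·m²·s⁻²·A⁻¹) · (m⁻²·s²) · cd = kg·A⁻¹·mol⁻²·cd.

kg·A⁻¹·mol⁻²·cd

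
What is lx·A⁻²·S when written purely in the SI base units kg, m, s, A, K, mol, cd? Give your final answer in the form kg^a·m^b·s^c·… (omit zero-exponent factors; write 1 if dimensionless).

kg⁻¹·m⁻⁴·s³·cd

lx = lm/m² (illuminance = luminous flux per area),
    = m⁻²·cd.
S = 1/Ω (conductance is reciprocal resistance),
    = kg⁻¹·m⁻²·s³·A².
Combining: lx·A⁻²·S = (m⁻²·cd) · A⁻² · (kg⁻¹·m⁻²·s³·A²) = kg⁻¹·m⁻⁴·s³·cd.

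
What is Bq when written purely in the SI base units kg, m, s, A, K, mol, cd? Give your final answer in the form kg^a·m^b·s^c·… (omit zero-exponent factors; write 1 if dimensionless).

Bq = s⁻¹.

s⁻¹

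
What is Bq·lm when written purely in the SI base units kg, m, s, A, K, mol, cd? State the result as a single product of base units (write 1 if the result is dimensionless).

s⁻¹·cd

Bq = s⁻¹.
lm = cd.
Combining: Bq·lm = s⁻¹ · cd = s⁻¹·cd.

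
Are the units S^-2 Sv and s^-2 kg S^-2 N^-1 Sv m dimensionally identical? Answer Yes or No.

Left side:
  S = 1/Ω (conductance is reciprocal resistance),
      = kg⁻¹·m⁻²·s³·A².
  So S⁻² = kg²·m⁴·s⁻⁶·A⁻⁴.
  Sv = J/kg (equivalent dose = energy per mass),
      = m²·s⁻².
  Combining: S⁻²·Sv = (kg²·m⁴·s⁻⁶·A⁻⁴) · (m²·s⁻²) = kg²·m⁶·s⁻⁸·A⁻⁴.
Right side:
  S = 1/Ω (conductance is reciprocal resistance),
      = kg⁻¹·m⁻²·s³·A².
  So S⁻² = kg²·m⁴·s⁻⁶·A⁻⁴.
  N = kg·m/s² = kg·m·s⁻² (force = mass × acceleration).
  So N⁻¹ = kg⁻¹·m⁻¹·s².
  Sv = J/kg (equivalent dose = energy per mass),
      = m²·s⁻².
  Combining: s⁻²·kg·S⁻²·N⁻¹·Sv·m = s⁻² · kg · (kg²·m⁴·s⁻⁶·A⁻⁴) · (kg⁻¹·m⁻¹·s²) · (m²·s⁻²) · m = kg²·m⁶·s⁻⁸·A⁻⁴.
Both reduce to kg²·m⁶·s⁻⁸·A⁻⁴.

Yes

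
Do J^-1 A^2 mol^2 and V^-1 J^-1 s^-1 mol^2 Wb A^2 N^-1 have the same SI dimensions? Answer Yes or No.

Left side:
  J = N·m (work = force × distance),
      = kg·m²·s⁻².
  So J⁻¹ = kg⁻¹·m⁻²·s².
  Combining: J⁻¹·A²·mol² = (kg⁻¹·m⁻²·s²) · A² · mol² = kg⁻¹·m⁻²·s²·A²·mol².
Right side:
  V = kg·m²·s⁻³·A⁻¹.
  So V⁻¹ = kg⁻¹·m⁻²·s³·A.
  J = kg·m²·s⁻².
  So J⁻¹ = kg⁻¹·m⁻²·s².
  Wb = kg·m²·s⁻²·A⁻¹.
  N = kg·m·s⁻².
  So N⁻¹ = kg⁻¹·m⁻¹·s².
  Combining: V⁻¹·J⁻¹·s⁻¹·mol²·Wb·A²·N⁻¹ = (kg⁻¹·m⁻²·s³·A) · (kg⁻¹·m⁻²·s²) · s⁻¹ · mol² · (kg·m²·s⁻²·A⁻¹) · A² · (kg⁻¹·m⁻¹·s²) = kg⁻²·m⁻³·s⁴·A²·mol².
Left is kg⁻¹·m⁻²·s²·A²·mol²; right is kg⁻²·m⁻³·s⁴·A²·mol² — different.

No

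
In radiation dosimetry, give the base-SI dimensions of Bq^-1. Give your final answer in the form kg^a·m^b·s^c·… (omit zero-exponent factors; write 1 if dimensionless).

Bq = 1/s = s⁻¹ (activity is decays per second).
So Bq⁻¹ = s.

s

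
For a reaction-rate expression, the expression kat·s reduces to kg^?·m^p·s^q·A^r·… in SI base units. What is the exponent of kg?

0

kat = mol/s = s⁻¹·mol (catalytic activity).
Combining: kat·s = (s⁻¹·mol) · s = mol.
The exponent of kg is 0.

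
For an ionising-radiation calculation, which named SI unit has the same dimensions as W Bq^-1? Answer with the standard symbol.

W = J/s (power = energy per time),
    = kg·m²·s⁻³.
Bq = 1/s = s⁻¹ (activity is decays per second).
So Bq⁻¹ = s.
Combining: W·Bq⁻¹ = (kg·m²·s⁻³) · s = kg·m²·s⁻².
kg·m²·s⁻² is the base-SI form of the joule.

J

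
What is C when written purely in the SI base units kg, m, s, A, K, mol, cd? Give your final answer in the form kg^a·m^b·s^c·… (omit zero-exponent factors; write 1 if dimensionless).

s·A

C = A·s = s·A (charge = current × time).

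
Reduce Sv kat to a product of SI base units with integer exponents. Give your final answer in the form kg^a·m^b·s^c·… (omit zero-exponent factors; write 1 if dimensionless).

m²·s⁻³·mol

Sv = J/kg (equivalent dose = energy per mass),
    = m²·s⁻².
kat = mol/s = s⁻¹·mol (catalytic activity).
Combining: Sv·kat = (m²·s⁻²) · (s⁻¹·mol) = m²·s⁻³·mol.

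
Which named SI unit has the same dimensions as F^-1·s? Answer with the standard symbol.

Ω

F = C/V (capacitance = charge per voltage),
    = A·s/(kg·m²·s⁻³·A⁻¹) (substituting C and V),
    = kg⁻¹·m⁻²·s⁴·A².
So F⁻¹ = kg·m²·s⁻⁴·A⁻².
Combining: F⁻¹·s = (kg·m²·s⁻⁴·A⁻²) · s = kg·m²·s⁻³·A⁻².
kg·m²·s⁻³·A⁻² is the base-SI form of the ohm.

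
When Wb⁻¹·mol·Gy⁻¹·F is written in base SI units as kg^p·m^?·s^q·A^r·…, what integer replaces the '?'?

-6

Wb = V·s (flux: a volt is a weber per second),
    = kg·m²·s⁻²·A⁻¹.
So Wb⁻¹ = kg⁻¹·m⁻²·s²·A.
Gy = J/kg (absorbed dose = energy per mass),
    = m²·s⁻².
So Gy⁻¹ = m⁻²·s².
F = C/V (capacitance = charge per voltage),
    = A·s/(kg·m²·s⁻³·A⁻¹) (substituting C and V),
    = kg⁻¹·m⁻²·s⁴·A².
Combining: Wb⁻¹·mol·Gy⁻¹·F = (kg⁻¹·m⁻²·s²·A) · mol · (m⁻²·s²) · (kg⁻¹·m⁻²·s⁴·A²) = kg⁻²·m⁻⁶·s⁸·A³·mol.
The exponent of m is -6.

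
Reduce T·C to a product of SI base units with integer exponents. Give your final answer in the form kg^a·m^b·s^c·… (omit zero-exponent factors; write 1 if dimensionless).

kg·s⁻¹

T = kg·s⁻²·A⁻¹.
C = s·A.
Combining: T·C = (kg·s⁻²·A⁻¹) · (s·A) = kg·s⁻¹.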